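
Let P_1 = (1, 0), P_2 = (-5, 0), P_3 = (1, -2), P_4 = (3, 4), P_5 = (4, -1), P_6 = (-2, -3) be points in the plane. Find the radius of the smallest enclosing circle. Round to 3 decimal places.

The minimum enclosing circle of a finite set is fixed by two of the points (as a diameter) or three (as a circumcircle).
The minimum enclosing circle is determined by three boundary points: P_2, P_4, P_5.
Their circumcentre is (-4/11, 8/11) with r² = 2665/121.
The farthest remaining point P_6 is at distance² 2005/121 ≤ 2665/121.
r = √(2665/121) ≈ 4.693.

4.693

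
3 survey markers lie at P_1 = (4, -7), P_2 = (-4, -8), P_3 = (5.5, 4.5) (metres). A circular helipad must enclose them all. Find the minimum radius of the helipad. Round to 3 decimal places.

Side lengths²: P_1P_2² = 65, P_1P_3² = 134.5, P_2P_3² = 246.5.
Since P_2P_3² = 246.5 ≥ 134.5 + 65 = 199.5, the angle opposite P_2P_3 is not acute, so the smallest enclosing circle has P_2P_3 as diameter.
Centre = midpoint of P_2P_3 = (0.75, -1.75), r² = 246.5/4 = 61.625.
r = √(61.625) ≈ 7.850.

7.850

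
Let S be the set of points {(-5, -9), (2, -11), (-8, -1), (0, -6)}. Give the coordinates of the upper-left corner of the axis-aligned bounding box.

(-8, -1)

x-range [-8, 2], y-range [-11, -1].
The upper-left corner is (-8, -1).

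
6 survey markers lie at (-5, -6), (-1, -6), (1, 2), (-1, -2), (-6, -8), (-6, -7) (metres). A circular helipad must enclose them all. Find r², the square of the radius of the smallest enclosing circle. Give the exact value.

The minimum enclosing circle of a finite set is fixed by two of the points (as a diameter) or three (as a circumcircle).
The farthest pair is (1, 2)–(-6, -8) with squared distance 149. The circle on this segment as diameter has centre (-2.5, -3) and r² = 149/4 = 37.25.
Check (-5, -6): distance² to centre = 15.25 ≤ 37.25, so it lies inside.
All remaining points lie in this disk, and no smaller disk contains both endpoints, so this is the minimum enclosing circle.

37.25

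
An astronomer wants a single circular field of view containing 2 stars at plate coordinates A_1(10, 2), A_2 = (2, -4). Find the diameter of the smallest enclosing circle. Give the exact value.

10

The smallest circle enclosing two points has them as diameter endpoints.
Centre = midpoint = (6, -1); r² = |A_1A_2|²/4 = 100/4 = 25.
Diameter = 2r = 2√25 = 10.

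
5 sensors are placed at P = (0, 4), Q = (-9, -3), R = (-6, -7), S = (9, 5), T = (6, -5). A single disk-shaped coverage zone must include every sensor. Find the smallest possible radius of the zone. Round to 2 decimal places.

9.85

The minimum enclosing circle is determined by three boundary points: Q, R, S.
Their circumcentre is (0.125, 0.71875) with r² = 97.0947265625.
The farthest remaining point T is at distance² 67.2197265625 ≤ 97.0947265625.
r = √(97.0947265625) ≈ 9.85.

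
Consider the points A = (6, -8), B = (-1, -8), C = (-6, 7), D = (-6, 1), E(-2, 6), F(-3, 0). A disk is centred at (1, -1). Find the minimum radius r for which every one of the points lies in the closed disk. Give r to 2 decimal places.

The required radius is the distance from (1, -1) to the farthest point.
Squared distances: 74, 53, 113, 53, 58, 17.
Maximum is 113, attained at C.
r = √113 ≈ 10.63.

10.63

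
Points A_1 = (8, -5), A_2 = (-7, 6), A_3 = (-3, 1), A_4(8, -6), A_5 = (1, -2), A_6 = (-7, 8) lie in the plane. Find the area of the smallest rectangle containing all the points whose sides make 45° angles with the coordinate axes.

72.5

In coordinates u = x + y, v = x − y the rectangle is axis-aligned; the map (x,y)→(u,v) scales areas by 2.
u-values: 3, -1, -2, 2, -1, 1; range = 3 − (-2) = 5.
v-values: 13, -13, -4, 14, 3, -15; range = 14 − (-15) = 29.
Area = (5 × 29) / 2 = 72.5.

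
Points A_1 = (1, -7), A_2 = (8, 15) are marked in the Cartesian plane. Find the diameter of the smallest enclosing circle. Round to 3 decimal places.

The smallest circle enclosing two points has them as diameter endpoints.
Centre = midpoint = (4.5, 4); r² = |A_1A_2|²/4 = 533/4 = 133.25.
Diameter = 2r = 2√(133.25) ≈ 23.087.

23.087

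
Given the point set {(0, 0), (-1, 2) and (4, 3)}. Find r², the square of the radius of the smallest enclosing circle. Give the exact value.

1625/242

Call the three points A, B, C in the order given.
Side lengths²: AB² = 5, AC² = 25, BC² = 26.
Since BC² = 26 < 25 + 5 = 30, the triangle is acute, so the smallest enclosing circle is the circumcircle.
Circumcentre = (35/22, 45/22), r² = 1625/242.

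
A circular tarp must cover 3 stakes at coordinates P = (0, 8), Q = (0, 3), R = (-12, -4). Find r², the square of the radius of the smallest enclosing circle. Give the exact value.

Side lengths²: PQ² = 25, PR² = 288, QR² = 193.
Since PR² = 288 ≥ 193 + 25 = 218, the angle opposite PR is not acute, so the smallest enclosing circle has PR as diameter.
Centre = midpoint of PR = (-6, 2), r² = 288/4 = 72.

72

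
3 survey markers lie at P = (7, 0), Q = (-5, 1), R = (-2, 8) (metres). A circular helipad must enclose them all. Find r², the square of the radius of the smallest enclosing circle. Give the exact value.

725/18

Side lengths²: PQ² = 145, PR² = 145, QR² = 58.
Since PR² = 145 < 145 + 58 = 203, the triangle is acute, so the smallest enclosing circle is the circumcircle.
Circumcentre = (7/6, 2.5), r² = 725/18.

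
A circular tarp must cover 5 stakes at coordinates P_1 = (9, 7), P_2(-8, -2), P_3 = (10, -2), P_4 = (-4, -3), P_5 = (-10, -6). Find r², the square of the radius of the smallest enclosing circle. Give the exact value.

By Welzl's lemma the MEC is supported by two points (diametrically opposite) or three points (on a circumcircle).
The farthest pair is P_1–P_5 with squared distance 530. The circle on this segment as diameter has centre (-0.5, 0.5) and r² = 530/4 = 132.5.
Check P_2: distance² to centre = 62.5 ≤ 132.5, so it lies inside.
All remaining points lie in this disk, and no smaller disk contains both endpoints, so this is the minimum enclosing circle.

132.5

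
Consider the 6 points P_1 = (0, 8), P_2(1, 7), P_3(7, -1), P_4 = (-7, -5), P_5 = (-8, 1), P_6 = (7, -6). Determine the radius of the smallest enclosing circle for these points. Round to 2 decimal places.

By Welzl's lemma the MEC is supported by two points (diametrically opposite) or three points (on a circumcircle).
The minimum enclosing circle is determined by three boundary points: P_1, P_4, P_6.
Their circumcentre is (19/54, -31/54) with r² = 107365/1458.
The farthest remaining point P_5 is at distance² 105313/1458 ≤ 107365/1458.
r = √(107365/1458) ≈ 8.58.

8.58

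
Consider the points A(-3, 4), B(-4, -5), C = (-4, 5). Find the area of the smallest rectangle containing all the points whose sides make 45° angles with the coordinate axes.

50

In coordinates u = x + y, v = x − y the rectangle is axis-aligned; the map (x,y)→(u,v) scales areas by 2.
u-values: 1, -9, 1; range = 1 − (-9) = 10.
v-values: -7, 1, -9; range = 1 − (-9) = 10.
Area = (10 × 10) / 2 = 50.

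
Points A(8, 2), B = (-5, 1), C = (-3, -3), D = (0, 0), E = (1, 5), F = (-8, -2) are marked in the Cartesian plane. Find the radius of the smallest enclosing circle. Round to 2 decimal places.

8.25

By Welzl's lemma the MEC is supported by two points (diametrically opposite) or three points (on a circumcircle).
The farthest pair is A–F with squared distance 272. The circle on this segment as diameter has centre (0, 0) and r² = 272/4 = 68.
Check B: distance² to centre = 26 ≤ 68, so it lies inside.
All remaining points lie in this disk, and no smaller disk contains both endpoints, so this is the minimum enclosing circle.
r = √68 ≈ 8.25.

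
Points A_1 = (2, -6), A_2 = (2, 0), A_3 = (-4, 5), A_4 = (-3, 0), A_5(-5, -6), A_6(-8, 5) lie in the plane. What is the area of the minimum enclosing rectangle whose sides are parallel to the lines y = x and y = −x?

In coordinates u = x + y, v = x − y the rectangle is axis-aligned; the map (x,y)→(u,v) scales areas by 2.
u-values: -4, 2, 1, -3, -11, -3; range = 2 − (-11) = 13.
v-values: 8, 2, -9, -3, 1, -13; range = 8 − (-13) = 21.
Area = (13 × 21) / 2 = 136.5.

136.5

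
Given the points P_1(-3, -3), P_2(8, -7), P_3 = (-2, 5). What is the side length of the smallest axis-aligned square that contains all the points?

The bounding box has width 11 and height 12.
An axis-aligned square enclosing the set must have side ≥ max(width, height).
So the minimum side is max(11, 12) = 12.

12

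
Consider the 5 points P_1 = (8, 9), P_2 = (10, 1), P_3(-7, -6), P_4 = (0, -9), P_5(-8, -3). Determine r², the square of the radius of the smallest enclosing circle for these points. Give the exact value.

The farthest pair is P_1–P_3 with squared distance 450. The circle on this segment as diameter has centre (0.5, 1.5) and r² = 450/4 = 112.5.
Check P_2: distance² to centre = 90.5 ≤ 112.5, so it lies inside.
All remaining points lie in this disk, and no smaller disk contains both endpoints, so this is the minimum enclosing circle.

112.5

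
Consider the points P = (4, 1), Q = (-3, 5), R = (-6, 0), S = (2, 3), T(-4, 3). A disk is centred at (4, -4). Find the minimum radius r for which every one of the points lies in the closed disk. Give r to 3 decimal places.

The required radius is the distance from (4, -4) to the farthest point.
Squared distances: 25, 130, 116, 53, 113.
Maximum is 130, attained at Q.
r = √130 ≈ 11.402.

11.402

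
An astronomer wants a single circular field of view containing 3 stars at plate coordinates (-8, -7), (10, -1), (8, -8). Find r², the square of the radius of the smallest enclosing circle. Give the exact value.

Call the three points A, B, C in the order given.
Side lengths²: AB² = 360, AC² = 257, BC² = 53.
Since AB² = 360 ≥ 257 + 53 = 310, the angle opposite AB is not acute, so the smallest enclosing circle has AB as diameter.
Centre = midpoint of AB = (1, -4), r² = 360/4 = 90.

90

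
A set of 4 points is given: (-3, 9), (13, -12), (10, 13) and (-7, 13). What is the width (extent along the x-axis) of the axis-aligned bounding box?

max x = 13, min x = -7, so width = 20.

20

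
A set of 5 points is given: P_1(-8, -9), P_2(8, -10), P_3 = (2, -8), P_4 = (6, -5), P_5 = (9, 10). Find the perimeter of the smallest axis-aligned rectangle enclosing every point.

Width = max x − min x = 9 − (-8) = 17.
Height = max y − min y = 10 − (-10) = 20.
Perimeter = 2(17 + 20) = 74.

74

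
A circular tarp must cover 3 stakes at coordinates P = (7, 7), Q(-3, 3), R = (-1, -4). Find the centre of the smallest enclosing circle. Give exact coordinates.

Side lengths²: PQ² = 116, PR² = 185, QR² = 53.
Since PR² = 185 ≥ 116 + 53 = 169, the angle opposite PR is not acute, so the smallest enclosing circle has PR as diameter.
Centre = midpoint of PR = (3, 1.5), r² = 185/4 = 46.25.
Centre = (3, 1.5).

(3, 1.5)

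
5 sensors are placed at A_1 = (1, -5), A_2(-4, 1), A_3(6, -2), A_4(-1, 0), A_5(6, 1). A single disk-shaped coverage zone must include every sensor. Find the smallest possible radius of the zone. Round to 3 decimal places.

5.220

The minimum enclosing circle of a finite set is fixed by two of the points (as a diameter) or three (as a circumcircle).
The farthest pair is A_2–A_3 with squared distance 109. The circle on this segment as diameter has centre (1, -0.5) and r² = 109/4 = 27.25.
Check A_1: distance² to centre = 20.25 ≤ 27.25, so it lies inside.
All remaining points lie in this disk, and no smaller disk contains both endpoints, so this is the minimum enclosing circle.
r = √(27.25) ≈ 5.220.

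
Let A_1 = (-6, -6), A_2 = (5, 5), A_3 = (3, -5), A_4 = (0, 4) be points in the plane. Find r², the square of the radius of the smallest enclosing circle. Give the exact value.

60.5

The minimum enclosing circle of a finite set is fixed by two of the points (as a diameter) or three (as a circumcircle).
The farthest pair is A_1–A_2 with squared distance 242. The circle on this segment as diameter has centre (-0.5, -0.5) and r² = 242/4 = 60.5.
Check A_3: distance² to centre = 32.5 ≤ 60.5, so it lies inside.
All remaining points lie in this disk, and no smaller disk contains both endpoints, so this is the minimum enclosing circle.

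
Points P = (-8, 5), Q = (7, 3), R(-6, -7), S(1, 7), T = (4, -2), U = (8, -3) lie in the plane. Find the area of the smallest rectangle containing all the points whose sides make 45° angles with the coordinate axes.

276

In coordinates u = x + y, v = x − y the rectangle is axis-aligned; the map (x,y)→(u,v) scales areas by 2.
u-values: -3, 10, -13, 8, 2, 5; range = 10 − (-13) = 23.
v-values: -13, 4, 1, -6, 6, 11; range = 11 − (-13) = 24.
Area = (23 × 24) / 2 = 276.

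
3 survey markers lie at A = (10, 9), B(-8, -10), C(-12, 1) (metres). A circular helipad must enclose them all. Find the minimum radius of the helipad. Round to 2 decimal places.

13.09

Side lengths²: AB² = 685, AC² = 548, BC² = 137.
Since AB² = 685 ≥ 548 + 137 = 685, the angle opposite AB is not acute, so the smallest enclosing circle has AB as diameter.
Centre = midpoint of AB = (1, -0.5), r² = 685/4 = 171.25.
r = √(171.25) ≈ 13.09.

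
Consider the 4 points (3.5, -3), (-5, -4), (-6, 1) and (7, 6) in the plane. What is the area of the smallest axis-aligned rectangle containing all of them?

130

x ranges over [-6, 7], width 13.
y ranges over [-4, 6], height 10.
Area = 13 × 10 = 130.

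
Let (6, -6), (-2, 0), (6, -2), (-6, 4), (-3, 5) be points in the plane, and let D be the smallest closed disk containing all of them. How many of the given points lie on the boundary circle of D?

2

By Welzl's lemma the MEC is supported by two points (diametrically opposite) or three points (on a circumcircle).
The farthest pair is (6, -6)–(-6, 4) with squared distance 244. The circle on this segment as diameter has centre (0, -1) and r² = 244/4 = 61.
Check (-2, 0): distance² to centre = 5 ≤ 61, so it lies inside.
All remaining points lie in this disk, and no smaller disk contains both endpoints, so this is the minimum enclosing circle.
The points at distance exactly r from the centre are (6, -6), (-6, 4) — 2 points.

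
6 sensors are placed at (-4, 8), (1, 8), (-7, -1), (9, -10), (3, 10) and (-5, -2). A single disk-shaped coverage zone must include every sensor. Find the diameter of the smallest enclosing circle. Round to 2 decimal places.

By Welzl's lemma the MEC is supported by two points (diametrically opposite) or three points (on a circumcircle).
The farthest pair is (-4, 8)–(9, -10) with squared distance 493. The circle on this segment as diameter has centre (2.5, -1) and r² = 493/4 = 123.25.
Check (1, 8): distance² to centre = 83.25 ≤ 123.25, so it lies inside.
All remaining points lie in this disk, and no smaller disk contains both endpoints, so this is the minimum enclosing circle.
Diameter = 2r = 2√(123.25) ≈ 22.20.

22.20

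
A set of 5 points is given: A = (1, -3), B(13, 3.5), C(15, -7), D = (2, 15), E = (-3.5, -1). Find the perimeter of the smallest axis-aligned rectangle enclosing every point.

Width = max x − min x = 15 − (-3.5) = 18.5.
Height = max y − min y = 15 − (-7) = 22.
Perimeter = 2(18.5 + 22) = 81.

81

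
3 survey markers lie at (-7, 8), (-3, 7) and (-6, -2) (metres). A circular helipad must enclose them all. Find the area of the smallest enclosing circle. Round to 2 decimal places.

Call the three points A, B, C in the order given.
Side lengths²: AB² = 17, AC² = 101, BC² = 90.
Since AC² = 101 < 90 + 17 = 107, the triangle is acute, so the smallest enclosing circle is the circumcircle.
Circumcentre = (-159/26, 79/26), r² = 8585/338.
Area = π·r² = π·8585/338 ≈ 79.79.

79.79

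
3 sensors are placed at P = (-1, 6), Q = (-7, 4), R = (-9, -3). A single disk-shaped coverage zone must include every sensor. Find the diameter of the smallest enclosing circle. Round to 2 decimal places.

Side lengths²: PQ² = 40, PR² = 145, QR² = 53.
Since PR² = 145 ≥ 53 + 40 = 93, the angle opposite PR is not acute, so the smallest enclosing circle has PR as diameter.
Centre = midpoint of PR = (-5, 1.5), r² = 145/4 = 36.25.
Diameter = 2r = 2√(36.25) ≈ 12.04.

12.04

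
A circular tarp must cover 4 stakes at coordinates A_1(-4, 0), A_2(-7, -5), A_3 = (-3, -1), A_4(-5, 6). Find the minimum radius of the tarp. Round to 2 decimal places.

5.59

By Welzl's lemma the MEC is supported by two points (diametrically opposite) or three points (on a circumcircle).
The farthest pair is A_2–A_4 with squared distance 125. The circle on this segment as diameter has centre (-6, 0.5) and r² = 125/4 = 31.25.
Check A_1: distance² to centre = 4.25 ≤ 31.25, so it lies inside.
All remaining points lie in this disk, and no smaller disk contains both endpoints, so this is the minimum enclosing circle.
r = √(31.25) ≈ 5.59.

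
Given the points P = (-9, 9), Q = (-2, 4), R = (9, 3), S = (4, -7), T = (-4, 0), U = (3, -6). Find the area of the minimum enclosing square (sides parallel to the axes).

324

The bounding box has width 18 and height 16.
An axis-aligned square enclosing the set must have side ≥ max(width, height).
So the minimum side is max(18, 16) = 18.
Area = 18² = 324.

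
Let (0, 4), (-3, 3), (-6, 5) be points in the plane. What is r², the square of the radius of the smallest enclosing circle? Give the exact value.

9.25

Call the three points A, B, C in the order given.
Side lengths²: AB² = 10, AC² = 37, BC² = 13.
Since AC² = 37 ≥ 13 + 10 = 23, the angle opposite AC is not acute, so the smallest enclosing circle has AC as diameter.
Centre = midpoint of AC = (-3, 4.5), r² = 37/4 = 9.25.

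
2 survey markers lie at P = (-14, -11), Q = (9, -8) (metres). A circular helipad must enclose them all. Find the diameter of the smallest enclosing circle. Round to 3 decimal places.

The smallest circle enclosing two points has them as diameter endpoints.
Centre = midpoint = (-2.5, -9.5); r² = |PQ|²/4 = 538/4 = 134.5.
Diameter = 2r = 2√(134.5) ≈ 23.195.

23.195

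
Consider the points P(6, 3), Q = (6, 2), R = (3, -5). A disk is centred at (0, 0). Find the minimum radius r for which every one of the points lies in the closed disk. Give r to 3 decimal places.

6.708

The required radius is the distance from (0, 0) to the farthest point.
Squared distances: 45, 40, 34.
Maximum is 45, attained at P.
r = √45 ≈ 6.708.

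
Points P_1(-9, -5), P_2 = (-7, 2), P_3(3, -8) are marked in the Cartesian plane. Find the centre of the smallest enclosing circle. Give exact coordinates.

Side lengths²: P_1P_2² = 53, P_1P_3² = 153, P_2P_3² = 200.
Since P_2P_3² = 200 < 153 + 53 = 206, the triangle is acute, so the smallest enclosing circle is the circumcircle.
Circumcentre = (-13/6, -19/6), r² = 901/18.
Centre = (-13/6, -19/6).

(-13/6, -19/6)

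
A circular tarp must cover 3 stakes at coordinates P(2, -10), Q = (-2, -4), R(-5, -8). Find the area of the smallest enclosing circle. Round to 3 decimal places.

46.811

Side lengths²: PQ² = 52, PR² = 53, QR² = 25.
Since PR² = 53 < 52 + 25 = 77, the triangle is acute, so the smallest enclosing circle is the circumcircle.
Circumcentre = (-39/34, -132/17), r² = 17225/1156.
Area = π·r² = π·17225/1156 ≈ 46.811.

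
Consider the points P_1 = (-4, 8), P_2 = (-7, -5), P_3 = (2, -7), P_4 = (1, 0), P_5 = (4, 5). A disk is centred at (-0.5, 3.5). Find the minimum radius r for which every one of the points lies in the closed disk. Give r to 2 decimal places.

10.79

The required radius is the distance from (-0.5, 3.5) to the farthest point.
Squared distances: 32.5, 114.5, 116.5, 14.5, 22.5.
Maximum is 116.5, attained at P_3.
r = √(116.5) ≈ 10.79.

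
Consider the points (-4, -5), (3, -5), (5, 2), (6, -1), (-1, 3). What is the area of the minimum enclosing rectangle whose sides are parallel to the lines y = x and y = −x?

96

In coordinates u = x + y, v = x − y the rectangle is axis-aligned; the map (x,y)→(u,v) scales areas by 2.
u-values: -9, -2, 7, 5, 2; range = 7 − (-9) = 16.
v-values: 1, 8, 3, 7, -4; range = 8 − (-4) = 12.
Area = (16 × 12) / 2 = 96.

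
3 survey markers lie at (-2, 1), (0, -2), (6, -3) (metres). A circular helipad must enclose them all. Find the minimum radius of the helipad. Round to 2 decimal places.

Call the three points A, B, C in the order given.
Side lengths²: AB² = 13, AC² = 80, BC² = 37.
Since AC² = 80 ≥ 37 + 13 = 50, the angle opposite AC is not acute, so the smallest enclosing circle has AC as diameter.
Centre = midpoint of AC = (2, -1), r² = 80/4 = 20.
r = √20 ≈ 4.47.

4.47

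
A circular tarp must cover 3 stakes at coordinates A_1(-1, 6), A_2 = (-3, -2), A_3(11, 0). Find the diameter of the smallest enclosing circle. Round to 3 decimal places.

14.487

Side lengths²: A_1A_2² = 68, A_1A_3² = 180, A_2A_3² = 200.
Since A_2A_3² = 200 < 180 + 68 = 248, the triangle is acute, so the smallest enclosing circle is the circumcircle.
Circumcentre = (34/9, 5/9), r² = 4250/81.
Diameter = 2r = 2√(4250/81) ≈ 14.487.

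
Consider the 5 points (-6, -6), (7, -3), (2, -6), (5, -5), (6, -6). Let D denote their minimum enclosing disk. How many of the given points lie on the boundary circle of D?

2

The minimum enclosing circle of a finite set is fixed by two of the points (as a diameter) or three (as a circumcircle).
The farthest pair is (-6, -6)–(7, -3) with squared distance 178. The circle on this segment as diameter has centre (0.5, -4.5) and r² = 178/4 = 44.5.
Check (2, -6): distance² to centre = 4.5 ≤ 44.5, so it lies inside.
All remaining points lie in this disk, and no smaller disk contains both endpoints, so this is the minimum enclosing circle.
The points at distance exactly r from the centre are (-6, -6), (7, -3) — 2 points.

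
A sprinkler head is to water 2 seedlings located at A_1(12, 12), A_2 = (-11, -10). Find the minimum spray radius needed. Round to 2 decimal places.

The smallest circle enclosing two points has them as diameter endpoints.
Centre = midpoint = (0.5, 1); r² = |A_1A_2|²/4 = 1013/4 = 253.25.
r = √(253.25) ≈ 15.91.

15.91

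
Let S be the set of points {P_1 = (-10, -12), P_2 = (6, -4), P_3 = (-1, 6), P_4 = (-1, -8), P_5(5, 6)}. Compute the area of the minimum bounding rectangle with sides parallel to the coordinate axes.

x ranges over [-10, 6], width 16.
y ranges over [-12, 6], height 18.
Area = 16 × 18 = 288.

288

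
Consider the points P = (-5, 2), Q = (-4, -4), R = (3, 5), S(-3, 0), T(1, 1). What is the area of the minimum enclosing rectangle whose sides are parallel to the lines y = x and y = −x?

56

In coordinates u = x + y, v = x − y the rectangle is axis-aligned; the map (x,y)→(u,v) scales areas by 2.
u-values: -3, -8, 8, -3, 2; range = 8 − (-8) = 16.
v-values: -7, 0, -2, -3, 0; range = 0 − (-7) = 7.
Area = (16 × 7) / 2 = 56.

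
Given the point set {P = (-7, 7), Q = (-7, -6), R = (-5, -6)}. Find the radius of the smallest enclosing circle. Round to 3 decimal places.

Side lengths²: PQ² = 169, PR² = 173, QR² = 4.
Since PR² = 173 ≥ 169 + 4 = 173, the angle opposite PR is not acute, so the smallest enclosing circle has PR as diameter.
Centre = midpoint of PR = (-6, 0.5), r² = 173/4 = 43.25.
r = √(43.25) ≈ 6.576.

6.576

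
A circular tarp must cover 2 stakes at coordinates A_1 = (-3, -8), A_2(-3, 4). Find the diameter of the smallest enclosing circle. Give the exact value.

The smallest circle enclosing two points has them as diameter endpoints.
Centre = midpoint = (-3, -2); r² = |A_1A_2|²/4 = 144/4 = 36.
Diameter = 2r = 2√36 = 12.

12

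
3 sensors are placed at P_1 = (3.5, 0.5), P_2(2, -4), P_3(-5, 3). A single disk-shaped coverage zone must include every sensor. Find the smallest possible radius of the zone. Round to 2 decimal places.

4.95

Side lengths²: P_1P_2² = 22.5, P_1P_3² = 78.5, P_2P_3² = 98.
Since P_2P_3² = 98 < 78.5 + 22.5 = 101, the triangle is acute, so the smallest enclosing circle is the circumcircle.
Circumcentre = (-1.375, -0.375), r² = 24.53125.
r = √(24.53125) ≈ 4.95.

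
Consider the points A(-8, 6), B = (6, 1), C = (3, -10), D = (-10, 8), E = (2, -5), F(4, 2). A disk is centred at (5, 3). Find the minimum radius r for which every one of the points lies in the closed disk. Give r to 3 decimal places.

The required radius is the distance from (5, 3) to the farthest point.
Squared distances: 178, 5, 173, 250, 73, 2.
Maximum is 250, attained at D.
r = √250 ≈ 15.811.

15.811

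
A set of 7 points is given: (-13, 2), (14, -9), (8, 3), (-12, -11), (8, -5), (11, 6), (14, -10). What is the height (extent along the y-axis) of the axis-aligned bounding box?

17

max y = 6, min y = -11, so height = 17.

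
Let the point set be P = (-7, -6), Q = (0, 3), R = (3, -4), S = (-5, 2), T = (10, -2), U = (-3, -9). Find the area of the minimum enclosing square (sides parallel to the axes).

The bounding box has width 17 and height 12.
An axis-aligned square enclosing the set must have side ≥ max(width, height).
So the minimum side is max(17, 12) = 17.
Area = 17² = 289.

289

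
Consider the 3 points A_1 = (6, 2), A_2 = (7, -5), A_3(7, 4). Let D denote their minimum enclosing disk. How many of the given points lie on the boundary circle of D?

Side lengths²: A_1A_2² = 50, A_1A_3² = 5, A_2A_3² = 81.
Since A_2A_3² = 81 ≥ 50 + 5 = 55, the angle opposite A_2A_3 is not acute, so the smallest enclosing circle has A_2A_3 as diameter.
Centre = midpoint of A_2A_3 = (7, -0.5), r² = 81/4 = 20.25.
The points at distance exactly r from the centre are A_2, A_3 — 2 points.

2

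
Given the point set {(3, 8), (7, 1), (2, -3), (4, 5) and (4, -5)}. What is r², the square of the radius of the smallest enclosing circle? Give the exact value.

42.5

The farthest pair is (3, 8)–(4, -5) with squared distance 170. The circle on this segment as diameter has centre (3.5, 1.5) and r² = 170/4 = 42.5.
Check (7, 1): distance² to centre = 12.5 ≤ 42.5, so it lies inside.
All remaining points lie in this disk, and no smaller disk contains both endpoints, so this is the minimum enclosing circle.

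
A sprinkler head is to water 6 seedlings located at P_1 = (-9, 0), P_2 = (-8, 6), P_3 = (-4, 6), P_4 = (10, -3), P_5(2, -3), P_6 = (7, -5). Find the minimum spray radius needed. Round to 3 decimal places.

10.063

A smallest enclosing disk is always determined by at most three of the input points on its boundary.
The minimum enclosing circle is determined by three boundary points: P_1, P_2, P_4.
Their circumcentre is (25/26, 37/26) with r² = 34225/338.
The farthest remaining point P_6 is at distance² 26269/338 ≤ 34225/338.
r = √(34225/338) ≈ 10.063.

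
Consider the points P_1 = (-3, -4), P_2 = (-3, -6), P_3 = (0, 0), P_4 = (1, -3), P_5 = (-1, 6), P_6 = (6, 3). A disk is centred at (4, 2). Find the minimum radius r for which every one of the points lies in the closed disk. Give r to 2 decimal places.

10.63

The required radius is the distance from (4, 2) to the farthest point.
Squared distances: 85, 113, 20, 34, 41, 5.
Maximum is 113, attained at P_2.
r = √113 ≈ 10.63.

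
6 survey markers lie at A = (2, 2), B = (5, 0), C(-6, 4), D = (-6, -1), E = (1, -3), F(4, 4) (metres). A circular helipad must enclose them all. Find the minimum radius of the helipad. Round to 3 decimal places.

The minimum enclosing circle of a finite set is fixed by two of the points (as a diameter) or three (as a circumcircle).
The minimum enclosing circle is determined by three boundary points: B, C, D.
Their circumcentre is (-15/22, 1.5) with r² = 8357/242.
The farthest remaining point F is at distance² 6817/242 ≤ 8357/242.
r = √(8357/242) ≈ 5.876.

5.876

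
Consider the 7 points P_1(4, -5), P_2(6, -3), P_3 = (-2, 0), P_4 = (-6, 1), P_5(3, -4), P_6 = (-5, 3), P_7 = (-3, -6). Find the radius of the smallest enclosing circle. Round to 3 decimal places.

The minimum enclosing circle of a finite set is fixed by two of the points (as a diameter) or three (as a circumcircle).
The minimum enclosing circle is determined by three boundary points: P_2, P_4, P_6.
Their circumcentre is (1/14, -11/14) with r² = 3925/98.
The farthest remaining point P_7 is at distance² 3589/98 ≤ 3925/98.
r = √(3925/98) ≈ 6.329.

6.329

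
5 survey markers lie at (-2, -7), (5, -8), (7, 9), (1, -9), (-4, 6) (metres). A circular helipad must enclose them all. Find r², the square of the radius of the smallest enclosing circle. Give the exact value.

1625/18

By Welzl's lemma the MEC is supported by two points (diametrically opposite) or three points (on a circumcircle).
The minimum enclosing circle is determined by three boundary points: (7, 9), (1, -9), (-4, 6).
Their circumcentre is (3.5, 1/6) with r² = 1625/18.
The farthest remaining point (-2, -7) is at distance² 1469/18 ≤ 1625/18.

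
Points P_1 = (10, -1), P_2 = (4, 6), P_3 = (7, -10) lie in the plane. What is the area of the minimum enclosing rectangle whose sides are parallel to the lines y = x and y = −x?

In coordinates u = x + y, v = x − y the rectangle is axis-aligned; the map (x,y)→(u,v) scales areas by 2.
u-values: 9, 10, -3; range = 10 − (-3) = 13.
v-values: 11, -2, 17; range = 17 − (-2) = 19.
Area = (13 × 19) / 2 = 123.5.

123.5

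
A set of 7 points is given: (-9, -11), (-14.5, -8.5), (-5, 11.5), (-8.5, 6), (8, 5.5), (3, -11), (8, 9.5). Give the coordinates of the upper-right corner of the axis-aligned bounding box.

(8, 11.5)

x-range [-14.5, 8], y-range [-11, 11.5].
The upper-right corner is (8, 11.5).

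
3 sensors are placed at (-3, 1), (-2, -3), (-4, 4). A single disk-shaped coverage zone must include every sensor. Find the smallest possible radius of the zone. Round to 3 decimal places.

Call the three points A, B, C in the order given.
Side lengths²: AB² = 17, AC² = 10, BC² = 53.
Since BC² = 53 ≥ 17 + 10 = 27, the angle opposite BC is not acute, so the smallest enclosing circle has BC as diameter.
Centre = midpoint of BC = (-3, 0.5), r² = 53/4 = 13.25.
r = √(13.25) ≈ 3.640.

3.640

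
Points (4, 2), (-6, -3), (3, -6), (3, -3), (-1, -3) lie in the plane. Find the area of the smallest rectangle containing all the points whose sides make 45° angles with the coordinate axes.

90

In coordinates u = x + y, v = x − y the rectangle is axis-aligned; the map (x,y)→(u,v) scales areas by 2.
u-values: 6, -9, -3, 0, -4; range = 6 − (-9) = 15.
v-values: 2, -3, 9, 6, 2; range = 9 − (-3) = 12.
Area = (15 × 12) / 2 = 90.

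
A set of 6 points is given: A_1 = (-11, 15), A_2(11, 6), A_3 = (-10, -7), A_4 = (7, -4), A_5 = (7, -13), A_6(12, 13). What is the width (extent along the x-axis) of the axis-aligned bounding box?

23

max x = 12, min x = -11, so width = 23.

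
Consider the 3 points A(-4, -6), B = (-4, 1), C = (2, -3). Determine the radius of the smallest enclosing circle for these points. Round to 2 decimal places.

Side lengths²: AB² = 49, AC² = 45, BC² = 52.
Since BC² = 52 < 49 + 45 = 94, the triangle is acute, so the smallest enclosing circle is the circumcircle.
Circumcentre = (-2, -2.5), r² = 16.25.
r = √(16.25) ≈ 4.03.

4.03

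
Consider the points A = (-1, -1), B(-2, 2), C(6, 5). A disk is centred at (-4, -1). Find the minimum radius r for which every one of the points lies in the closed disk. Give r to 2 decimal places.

The required radius is the distance from (-4, -1) to the farthest point.
Squared distances: 9, 13, 136.
Maximum is 136, attained at C.
r = √136 ≈ 11.66.

11.66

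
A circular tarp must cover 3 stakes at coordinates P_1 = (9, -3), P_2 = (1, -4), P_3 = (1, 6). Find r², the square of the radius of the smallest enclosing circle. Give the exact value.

36.81640625

Side lengths²: P_1P_2² = 65, P_1P_3² = 145, P_2P_3² = 100.
Since P_1P_3² = 145 < 100 + 65 = 165, the triangle is acute, so the smallest enclosing circle is the circumcircle.
Circumcentre = (4.4375, 1), r² = 36.81640625.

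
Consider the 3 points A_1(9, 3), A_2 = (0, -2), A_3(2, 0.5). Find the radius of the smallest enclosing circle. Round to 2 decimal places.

Side lengths²: A_1A_2² = 106, A_1A_3² = 55.25, A_2A_3² = 10.25.
Since A_1A_2² = 106 ≥ 55.25 + 10.25 = 65.5, the angle opposite A_1A_2 is not acute, so the smallest enclosing circle has A_1A_2 as diameter.
Centre = midpoint of A_1A_2 = (4.5, 0.5), r² = 106/4 = 26.5.
r = √(26.5) ≈ 5.15.

5.15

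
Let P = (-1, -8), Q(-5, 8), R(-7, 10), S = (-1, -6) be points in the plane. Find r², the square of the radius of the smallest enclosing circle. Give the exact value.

By Welzl's lemma the MEC is supported by two points (diametrically opposite) or three points (on a circumcircle).
The farthest pair is P–R with squared distance 360. The circle on this segment as diameter has centre (-4, 1) and r² = 360/4 = 90.
Check Q: distance² to centre = 50 ≤ 90, so it lies inside.
All remaining points lie in this disk, and no smaller disk contains both endpoints, so this is the minimum enclosing circle.

90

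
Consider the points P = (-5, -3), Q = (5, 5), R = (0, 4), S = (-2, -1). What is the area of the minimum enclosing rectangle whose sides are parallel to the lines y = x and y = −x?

In coordinates u = x + y, v = x − y the rectangle is axis-aligned; the map (x,y)→(u,v) scales areas by 2.
u-values: -8, 10, 4, -3; range = 10 − (-8) = 18.
v-values: -2, 0, -4, -1; range = 0 − (-4) = 4.
Area = (18 × 4) / 2 = 36.

36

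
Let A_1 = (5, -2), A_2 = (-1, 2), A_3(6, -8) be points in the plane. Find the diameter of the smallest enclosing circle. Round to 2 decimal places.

12.21

Side lengths²: A_1A_2² = 52, A_1A_3² = 37, A_2A_3² = 149.
Since A_2A_3² = 149 ≥ 52 + 37 = 89, the angle opposite A_2A_3 is not acute, so the smallest enclosing circle has A_2A_3 as diameter.
Centre = midpoint of A_2A_3 = (2.5, -3), r² = 149/4 = 37.25.
Diameter = 2r = 2√(37.25) ≈ 12.21.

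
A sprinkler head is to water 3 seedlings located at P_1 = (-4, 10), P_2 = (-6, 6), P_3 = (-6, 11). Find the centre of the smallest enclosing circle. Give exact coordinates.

Side lengths²: P_1P_2² = 20, P_1P_3² = 5, P_2P_3² = 25.
Since P_2P_3² = 25 ≥ 20 + 5 = 25, the angle opposite P_2P_3 is not acute, so the smallest enclosing circle has P_2P_3 as diameter.
Centre = midpoint of P_2P_3 = (-6, 8.5), r² = 25/4 = 6.25.
Centre = (-6, 8.5).

(-6, 8.5)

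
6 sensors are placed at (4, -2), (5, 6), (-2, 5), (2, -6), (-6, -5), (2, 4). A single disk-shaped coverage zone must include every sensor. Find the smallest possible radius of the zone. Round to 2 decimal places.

By Welzl's lemma the MEC is supported by two points (diametrically opposite) or three points (on a circumcircle).
The farthest pair is (5, 6)–(-6, -5) with squared distance 242. The circle on this segment as diameter has centre (-0.5, 0.5) and r² = 242/4 = 60.5.
Check (4, -2): distance² to centre = 26.5 ≤ 60.5, so it lies inside.
All remaining points lie in this disk, and no smaller disk contains both endpoints, so this is the minimum enclosing circle.
r = √(60.5) ≈ 7.78.

7.78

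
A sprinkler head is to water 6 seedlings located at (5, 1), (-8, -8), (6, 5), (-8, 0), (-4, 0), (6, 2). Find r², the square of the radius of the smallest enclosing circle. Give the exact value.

The farthest pair is (-8, -8)–(6, 5) with squared distance 365. The circle on this segment as diameter has centre (-1, -1.5) and r² = 365/4 = 91.25.
Check (5, 1): distance² to centre = 42.25 ≤ 91.25, so it lies inside.
All remaining points lie in this disk, and no smaller disk contains both endpoints, so this is the minimum enclosing circle.

91.25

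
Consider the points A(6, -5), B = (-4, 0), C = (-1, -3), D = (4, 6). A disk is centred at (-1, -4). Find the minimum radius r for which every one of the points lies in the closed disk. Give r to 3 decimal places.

11.180

The required radius is the distance from (-1, -4) to the farthest point.
Squared distances: 50, 25, 1, 125.
Maximum is 125, attained at D.
r = √125 ≈ 11.180.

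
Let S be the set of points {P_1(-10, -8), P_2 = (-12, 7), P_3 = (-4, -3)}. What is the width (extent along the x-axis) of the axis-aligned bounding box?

max x = -4, min x = -12, so width = 8.

8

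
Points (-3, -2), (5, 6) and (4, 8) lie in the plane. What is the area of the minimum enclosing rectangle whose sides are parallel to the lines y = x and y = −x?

In coordinates u = x + y, v = x − y the rectangle is axis-aligned; the map (x,y)→(u,v) scales areas by 2.
u-values: -5, 11, 12; range = 12 − (-5) = 17.
v-values: -1, -1, -4; range = -1 − (-4) = 3.
Area = (17 × 3) / 2 = 25.5.

25.5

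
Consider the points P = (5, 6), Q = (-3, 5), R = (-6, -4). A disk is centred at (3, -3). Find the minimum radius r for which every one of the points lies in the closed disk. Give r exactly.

The required radius is the distance from (3, -3) to the farthest point.
Squared distances: 85, 100, 82.
Maximum is 100, attained at Q.
r = √100 = 10.

10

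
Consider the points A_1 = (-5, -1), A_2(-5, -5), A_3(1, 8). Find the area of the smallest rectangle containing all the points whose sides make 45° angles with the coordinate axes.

In coordinates u = x + y, v = x − y the rectangle is axis-aligned; the map (x,y)→(u,v) scales areas by 2.
u-values: -6, -10, 9; range = 9 − (-10) = 19.
v-values: -4, 0, -7; range = 0 − (-7) = 7.
Area = (19 × 7) / 2 = 66.5.

66.5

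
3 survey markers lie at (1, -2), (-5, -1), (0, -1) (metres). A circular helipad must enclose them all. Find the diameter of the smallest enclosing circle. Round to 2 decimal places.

Call the three points A, B, C in the order given.
Side lengths²: AB² = 37, AC² = 2, BC² = 25.
Since AB² = 37 ≥ 25 + 2 = 27, the angle opposite AB is not acute, so the smallest enclosing circle has AB as diameter.
Centre = midpoint of AB = (-2, -1.5), r² = 37/4 = 9.25.
Diameter = 2r = 2√(9.25) ≈ 6.08.

6.08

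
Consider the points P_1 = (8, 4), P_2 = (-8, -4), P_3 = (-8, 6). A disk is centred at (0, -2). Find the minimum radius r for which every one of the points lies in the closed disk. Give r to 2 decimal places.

11.31

The required radius is the distance from (0, -2) to the farthest point.
Squared distances: 100, 68, 128.
Maximum is 128, attained at P_3.
r = √128 ≈ 11.31.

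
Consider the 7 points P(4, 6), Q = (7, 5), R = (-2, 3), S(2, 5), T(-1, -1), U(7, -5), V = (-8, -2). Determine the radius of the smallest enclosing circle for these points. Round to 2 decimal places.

8.44

The minimum enclosing circle of a finite set is fixed by two of the points (as a diameter) or three (as a circumcircle).
The minimum enclosing circle is determined by three boundary points: Q, U, V.
Their circumcentre is (0.2, 0) with r² = 71.24.
The farthest remaining point P is at distance² 50.44 ≤ 71.24.
r = √(71.24) ≈ 8.44.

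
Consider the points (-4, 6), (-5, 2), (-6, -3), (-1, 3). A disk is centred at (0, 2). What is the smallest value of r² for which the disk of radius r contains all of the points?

61

The required radius is the distance from (0, 2) to the farthest point.
Squared distances: 32, 25, 61, 2.
Maximum is 61, attained at (-6, -3).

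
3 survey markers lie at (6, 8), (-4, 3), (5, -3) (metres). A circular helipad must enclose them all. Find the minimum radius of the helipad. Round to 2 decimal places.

6.36

Call the three points A, B, C in the order given.
Side lengths²: AB² = 125, AC² = 122, BC² = 117.
Since AB² = 125 < 122 + 117 = 239, the triangle is acute, so the smallest enclosing circle is the circumcircle.
Circumcentre = (33/14, 39/14), r² = 3965/98.
r = √(3965/98) ≈ 6.36.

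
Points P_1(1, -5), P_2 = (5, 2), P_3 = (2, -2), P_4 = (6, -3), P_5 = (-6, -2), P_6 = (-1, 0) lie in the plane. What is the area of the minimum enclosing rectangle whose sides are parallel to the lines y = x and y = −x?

In coordinates u = x + y, v = x − y the rectangle is axis-aligned; the map (x,y)→(u,v) scales areas by 2.
u-values: -4, 7, 0, 3, -8, -1; range = 7 − (-8) = 15.
v-values: 6, 3, 4, 9, -4, -1; range = 9 − (-4) = 13.
Area = (15 × 13) / 2 = 97.5.

97.5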